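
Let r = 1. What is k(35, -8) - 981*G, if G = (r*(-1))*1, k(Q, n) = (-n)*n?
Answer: 917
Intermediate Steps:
k(Q, n) = -n²
G = -1 (G = (1*(-1))*1 = -1*1 = -1)
k(35, -8) - 981*G = -1*(-8)² - 981*(-1) = -1*64 + 981 = -64 + 981 = 917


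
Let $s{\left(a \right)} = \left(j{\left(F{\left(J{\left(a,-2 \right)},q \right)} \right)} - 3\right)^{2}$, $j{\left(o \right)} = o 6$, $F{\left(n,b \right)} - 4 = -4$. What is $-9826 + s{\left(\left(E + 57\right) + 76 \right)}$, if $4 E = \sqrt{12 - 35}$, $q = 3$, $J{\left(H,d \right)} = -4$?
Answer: $-9817$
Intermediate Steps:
$E = \frac{i \sqrt{23}}{4}$ ($E = \frac{\sqrt{12 - 35}}{4} = \frac{\sqrt{-23}}{4} = \frac{i \sqrt{23}}{4} \approx 1.199 i$)
$F{\left(n,b \right)} = 0$ ($F{\left(n,b \right)} = 4 - 4 = 0$)
$j{\left(o \right)} = 6 o$
$s{\left(a \right)} = 9$ ($s{\left(a \right)} = \left(6 \cdot 0 - 3\right)^{2} = \left(0 - 3\right)^{2} = \left(-3\right)^{2} = 9$)
$-9826 + s{\left(\left(E + 57\right) + 76 \right)} = -9826 + 9 = -9817$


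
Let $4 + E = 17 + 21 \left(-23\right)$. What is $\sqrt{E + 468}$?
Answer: $i \sqrt{2} \approx 1.4142 i$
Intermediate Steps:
$E = -470$ ($E = -4 + \left(17 + 21 \left(-23\right)\right) = -4 + \left(17 - 483\right) = -4 - 466 = -470$)
$\sqrt{E + 468} = \sqrt{-470 + 468} = \sqrt{-2} = i \sqrt{2}$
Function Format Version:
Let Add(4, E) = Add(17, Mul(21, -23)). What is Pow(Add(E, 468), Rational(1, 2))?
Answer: Mul(I, Pow(2, Rational(1, 2))) ≈ Mul(1.4142, I)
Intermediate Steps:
E = -470 (E = Add(-4, Add(17, Mul(21, -23))) = Add(-4, Add(17, -483)) = Add(-4, -466) = -470)
Pow(Add(E, 468), Rational(1, 2)) = Pow(Add(-470, 468), Rational(1, 2)) = Pow(-2, Rational(1, 2)) = Mul(I, Pow(2, Rational(1, 2)))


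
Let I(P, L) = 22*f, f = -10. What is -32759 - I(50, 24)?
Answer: -32539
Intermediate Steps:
I(P, L) = -220 (I(P, L) = 22*(-10) = -220)
-32759 - I(50, 24) = -32759 - 1*(-220) = -32759 + 220 = -32539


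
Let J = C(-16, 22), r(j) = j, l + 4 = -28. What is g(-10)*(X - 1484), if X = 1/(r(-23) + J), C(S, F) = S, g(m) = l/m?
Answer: -926032/195 ≈ -4748.9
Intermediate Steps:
l = -32 (l = -4 - 28 = -32)
g(m) = -32/m
J = -16
X = -1/39 (X = 1/(-23 - 16) = 1/(-39) = -1/39 ≈ -0.025641)
g(-10)*(X - 1484) = (-32/(-10))*(-1/39 - 1484) = -32*(-1/10)*(-57877/39) = (16/5)*(-57877/39) = -926032/195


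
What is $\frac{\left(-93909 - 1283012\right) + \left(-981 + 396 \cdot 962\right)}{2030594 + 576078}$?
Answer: $- \frac{498475}{1303336} \approx -0.38246$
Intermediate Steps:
$\frac{\left(-93909 - 1283012\right) + \left(-981 + 396 \cdot 962\right)}{2030594 + 576078} = \frac{-1376921 + \left(-981 + 380952\right)}{2606672} = \left(-1376921 + 379971\right) \frac{1}{2606672} = \left(-996950\right) \frac{1}{2606672} = - \frac{498475}{1303336}$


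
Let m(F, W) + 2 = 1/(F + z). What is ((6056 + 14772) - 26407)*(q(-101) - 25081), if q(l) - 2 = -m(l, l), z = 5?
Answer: 13430834389/96 ≈ 1.3990e+8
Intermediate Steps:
m(F, W) = -2 + 1/(5 + F) (m(F, W) = -2 + 1/(F + 5) = -2 + 1/(5 + F))
q(l) = 2 - (-9 - 2*l)/(5 + l)
((6056 + 14772) - 26407)*(q(-101) - 25081) = ((6056 + 14772) - 26407)*((19 + 4*(-101))/(5 - 101) - 25081) = (20828 - 26407)*((19 - 404)/(-96) - 25081) = -5579*(-1/96*(-385) - 25081) = -5579*(385/96 - 25081) = -5579*(-2407391/96) = 13430834389/96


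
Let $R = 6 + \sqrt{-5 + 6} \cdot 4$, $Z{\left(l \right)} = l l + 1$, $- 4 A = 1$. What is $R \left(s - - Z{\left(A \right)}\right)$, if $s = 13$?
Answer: $\frac{1125}{8} \approx 140.63$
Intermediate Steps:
$A = - \frac{1}{4}$ ($A = \left(- \frac{1}{4}\right) 1 = - \frac{1}{4} \approx -0.25$)
$Z{\left(l \right)} = 1 + l^{2}$ ($Z{\left(l \right)} = l^{2} + 1 = 1 + l^{2}$)
$R = 10$ ($R = 6 + \sqrt{1} \cdot 4 = 6 + 1 \cdot 4 = 6 + 4 = 10$)
$R \left(s - - Z{\left(A \right)}\right) = 10 \left(13 + \left(\left(1 + \left(- \frac{1}{4}\right)^{2}\right) - 0\right)\right) = 10 \left(13 + \left(\left(1 + \frac{1}{16}\right) + 0\right)\right) = 10 \left(13 + \left(\frac{17}{16} + 0\right)\right) = 10 \left(13 + \frac{17}{16}\right) = 10 \cdot \frac{225}{16} = \frac{1125}{8}$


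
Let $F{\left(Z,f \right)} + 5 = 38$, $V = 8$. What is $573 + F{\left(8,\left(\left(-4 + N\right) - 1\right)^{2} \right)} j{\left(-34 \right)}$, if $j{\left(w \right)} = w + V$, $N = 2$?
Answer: $-285$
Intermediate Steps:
$F{\left(Z,f \right)} = 33$ ($F{\left(Z,f \right)} = -5 + 38 = 33$)
$j{\left(w \right)} = 8 + w$ ($j{\left(w \right)} = w + 8 = 8 + w$)
$573 + F{\left(8,\left(\left(-4 + N\right) - 1\right)^{2} \right)} j{\left(-34 \right)} = 573 + 33 \left(8 - 34\right) = 573 + 33 \left(-26\right) = 573 - 858 = -285$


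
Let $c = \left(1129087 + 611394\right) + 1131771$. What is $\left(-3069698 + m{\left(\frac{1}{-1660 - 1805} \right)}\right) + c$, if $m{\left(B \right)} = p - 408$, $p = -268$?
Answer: $-198122$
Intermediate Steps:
$c = 2872252$ ($c = 1740481 + 1131771 = 2872252$)
$m{\left(B \right)} = -676$ ($m{\left(B \right)} = -268 - 408 = -676$)
$\left(-3069698 + m{\left(\frac{1}{-1660 - 1805} \right)}\right) + c = \left(-3069698 - 676\right) + 2872252 = -3070374 + 2872252 = -198122$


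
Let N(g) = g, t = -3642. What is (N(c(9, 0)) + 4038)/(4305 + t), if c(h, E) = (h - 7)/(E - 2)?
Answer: 4037/663 ≈ 6.0890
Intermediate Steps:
c(h, E) = (-7 + h)/(-2 + E)
(N(c(9, 0)) + 4038)/(4305 + t) = ((-7 + 9)/(-2 + 0) + 4038)/(4305 - 3642) = (2/(-2) + 4038)/663 = (-½*2 + 4038)*(1/663) = (-1 + 4038)*(1/663) = 4037*(1/663) = 4037/663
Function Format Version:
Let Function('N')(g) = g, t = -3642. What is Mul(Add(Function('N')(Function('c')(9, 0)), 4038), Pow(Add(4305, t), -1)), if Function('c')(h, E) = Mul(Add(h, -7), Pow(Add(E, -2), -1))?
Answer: Rational(4037, 663) ≈ 6.0890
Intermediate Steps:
Function('c')(h, E) = Mul(Pow(Add(-2, E), -1), Add(-7, h)) (Function('c')(h, E) = Mul(Add(-7, h), Pow(Add(-2, E), -1)) = Mul(Pow(Add(-2, E), -1), Add(-7, h)))
Mul(Add(Function('N')(Function('c')(9, 0)), 4038), Pow(Add(4305, t), -1)) = Mul(Add(Mul(Pow(Add(-2, 0), -1), Add(-7, 9)), 4038), Pow(Add(4305, -3642), -1)) = Mul(Add(Mul(Pow(-2, -1), 2), 4038), Pow(663, -1)) = Mul(Add(Mul(Rational(-1, 2), 2), 4038), Rational(1, 663)) = Mul(Add(-1, 4038), Rational(1, 663)) = Mul(4037, Rational(1, 663)) = Rational(4037, 663)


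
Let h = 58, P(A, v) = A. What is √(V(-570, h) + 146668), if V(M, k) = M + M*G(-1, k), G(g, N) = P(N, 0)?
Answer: √113038 ≈ 336.21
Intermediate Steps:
G(g, N) = N
V(M, k) = M + M*k
√(V(-570, h) + 146668) = √(-570*(1 + 58) + 146668) = √(-570*59 + 146668) = √(-33630 + 146668) = √113038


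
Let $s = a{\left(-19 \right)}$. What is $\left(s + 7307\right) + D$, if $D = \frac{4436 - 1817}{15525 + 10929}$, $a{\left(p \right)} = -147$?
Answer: $\frac{63137753}{8818} \approx 7160.1$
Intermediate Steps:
$s = -147$
$D = \frac{873}{8818}$ ($D = \frac{2619}{26454} = 2619 \cdot \frac{1}{26454} = \frac{873}{8818} \approx 0.099002$)
$\left(s + 7307\right) + D = \left(-147 + 7307\right) + \frac{873}{8818} = 7160 + \frac{873}{8818} = \frac{63137753}{8818}$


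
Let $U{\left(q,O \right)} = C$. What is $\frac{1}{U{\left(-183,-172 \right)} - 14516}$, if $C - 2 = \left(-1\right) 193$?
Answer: $- \frac{1}{14707} \approx -6.7995 \cdot 10^{-5}$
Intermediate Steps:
$C = -191$ ($C = 2 - 193 = -191$)
$U{\left(q,O \right)} = -191$
$\frac{1}{U{\left(-183,-172 \right)} - 14516} = \frac{1}{-191 - 14516} = \frac{1}{-14707} = - \frac{1}{14707}$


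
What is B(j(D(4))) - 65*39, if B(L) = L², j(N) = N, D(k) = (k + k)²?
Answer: 1561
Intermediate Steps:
D(k) = 4*k² (D(k) = (2*k)² = 4*k²)
B(j(D(4))) - 65*39 = (4*4²)² - 65*39 = (4*16)² - 2535 = 64² - 2535 = 4096 - 2535 = 1561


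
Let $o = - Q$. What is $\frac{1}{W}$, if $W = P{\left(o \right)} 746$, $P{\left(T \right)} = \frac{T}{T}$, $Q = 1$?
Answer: $\frac{1}{746} \approx 0.0013405$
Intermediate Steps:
$o = -1$ ($o = \left(-1\right) 1 = -1$)
$P{\left(T \right)} = 1$
$W = 746$ ($W = 1 \cdot 746 = 746$)
$\frac{1}{W} = \frac{1}{746}$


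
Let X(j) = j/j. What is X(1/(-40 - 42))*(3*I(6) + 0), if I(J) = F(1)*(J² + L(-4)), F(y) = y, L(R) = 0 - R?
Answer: 120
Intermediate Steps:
L(R) = -R
X(j) = 1
I(J) = 4 + J² (I(J) = 1*(J² - 1*(-4)) = 1*(J² + 4) = 1*(4 + J²) = 4 + J²)
X(1/(-40 - 42))*(3*I(6) + 0) = 1*(3*(4 + 6²) + 0) = 1*(3*(4 + 36) + 0) = 1*(3*40 + 0) = 1*(120 + 0) = 1*120 = 120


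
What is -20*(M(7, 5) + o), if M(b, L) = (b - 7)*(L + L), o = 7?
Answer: -140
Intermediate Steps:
M(b, L) = 2*L*(-7 + b) (M(b, L) = (-7 + b)*(2*L) = 2*L*(-7 + b))
-20*(M(7, 5) + o) = -20*(2*5*(-7 + 7) + 7) = -20*(2*5*0 + 7) = -20*(0 + 7) = -20*7 = -140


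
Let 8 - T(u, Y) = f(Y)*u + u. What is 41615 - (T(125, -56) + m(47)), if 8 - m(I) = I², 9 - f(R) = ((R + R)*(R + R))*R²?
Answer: -4917202942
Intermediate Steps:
f(R) = 9 - 4*R⁴ (f(R) = 9 - (R + R)*(R + R)*R² = 9 - (2*R)*(2*R)*R² = 9 - 4*R²*R² = 9 - 4*R⁴)
m(I) = 8 - I²
T(u, Y) = 8 - u - u*(9 - 4*Y⁴) (T(u, Y) = 8 - ((9 - 4*Y⁴)*u + u) = 8 - (u*(9 - 4*Y⁴) + u) = 8 - (u + u*(9 - 4*Y⁴)) = 8 + (-u - u*(9 - 4*Y⁴)) = 8 - u - u*(9 - 4*Y⁴))
41615 - (T(125, -56) + m(47)) = 41615 - ((8 - 1*125 + 125*(-9 + 4*(-56)⁴)) + (8 - 1*47²)) = 41615 - ((8 - 125 + 125*(-9 + 4*9834496)) + (8 - 1*2209)) = 41615 - ((8 - 125 + 125*(-9 + 39337984)) + (8 - 2209)) = 41615 - ((8 - 125 + 125*39337975) - 2201) = 41615 - ((8 - 125 + 4917246875) - 2201) = 41615 - (4917246758 - 2201) = 41615 - 1*4917244557 = 41615 - 4917244557 = -4917202942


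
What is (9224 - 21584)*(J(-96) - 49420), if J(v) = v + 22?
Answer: 611745840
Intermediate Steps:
J(v) = 22 + v
(9224 - 21584)*(J(-96) - 49420) = (9224 - 21584)*((22 - 96) - 49420) = -12360*(-74 - 49420) = -12360*(-49494) = 611745840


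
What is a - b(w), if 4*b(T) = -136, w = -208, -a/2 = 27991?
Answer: -55948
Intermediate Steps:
a = -55982 (a = -2*27991 = -55982)
b(T) = -34 (b(T) = (¼)*(-136) = -34)
a - b(w) = -55982 - 1*(-34) = -55982 + 34 = -55948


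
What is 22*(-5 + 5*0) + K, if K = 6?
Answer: -104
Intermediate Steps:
22*(-5 + 5*0) + K = 22*(-5 + 5*0) + 6 = 22*(-5 + 0) + 6 = 22*(-5) + 6 = -110 + 6 = -104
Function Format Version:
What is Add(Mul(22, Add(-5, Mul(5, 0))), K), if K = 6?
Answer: -104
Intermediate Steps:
Add(Mul(22, Add(-5, Mul(5, 0))), K) = Add(Mul(22, Add(-5, Mul(5, 0))), 6) = Add(Mul(22, Add(-5, 0)), 6) = Add(Mul(22, -5), 6) = Add(-110, 6) = -104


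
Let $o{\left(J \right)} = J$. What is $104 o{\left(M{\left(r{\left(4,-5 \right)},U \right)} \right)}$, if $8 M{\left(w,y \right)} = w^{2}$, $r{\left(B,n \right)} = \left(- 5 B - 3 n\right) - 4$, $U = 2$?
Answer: $1053$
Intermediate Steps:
$r{\left(B,n \right)} = -4 - 5 B - 3 n$
$M{\left(w,y \right)} = \frac{w^{2}}{8}$
$104 o{\left(M{\left(r{\left(4,-5 \right)},U \right)} \right)} = 104 \frac{\left(-4 - 20 - -15\right)^{2}}{8} = 104 \frac{\left(-4 - 20 + 15\right)^{2}}{8} = 104 \frac{\left(-9\right)^{2}}{8} = 104 \cdot \frac{1}{8} \cdot 81 = 104 \cdot \frac{81}{8} = 1053$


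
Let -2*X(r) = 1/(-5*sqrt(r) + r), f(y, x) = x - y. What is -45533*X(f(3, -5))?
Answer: -45533/66 + 227665*I*sqrt(2)/264 ≈ -689.89 + 1219.6*I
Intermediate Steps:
X(r) = -1/(2*(r - 5*sqrt(r))) (X(r) = -1/(2*(-5*sqrt(r) + r)) = -1/(2*(r - 5*sqrt(r))))
-45533*X(f(3, -5)) = -45533/(2*(-(-5 - 1*3) + 5*sqrt(-5 - 1*3))) = -45533/(2*(-(-5 - 3) + 5*sqrt(-5 - 3))) = -45533/(2*(-1*(-8) + 5*sqrt(-8))) = -45533/(2*(8 + 5*(2*I*sqrt(2)))) = -45533/(2*(8 + 10*I*sqrt(2)))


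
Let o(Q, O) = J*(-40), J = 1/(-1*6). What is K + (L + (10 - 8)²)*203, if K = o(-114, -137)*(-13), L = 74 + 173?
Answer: 152599/3 ≈ 50866.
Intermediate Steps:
J = -⅙ (J = 1/(-6) = -⅙ ≈ -0.16667)
o(Q, O) = 20/3 (o(Q, O) = -⅙*(-40) = 20/3)
L = 247
K = -260/3 (K = (20/3)*(-13) = -260/3 ≈ -86.667)
K + (L + (10 - 8)²)*203 = -260/3 + (247 + (10 - 8)²)*203 = -260/3 + (247 + 2²)*203 = -260/3 + (247 + 4)*203 = -260/3 + 251*203 = -260/3 + 50953 = 152599/3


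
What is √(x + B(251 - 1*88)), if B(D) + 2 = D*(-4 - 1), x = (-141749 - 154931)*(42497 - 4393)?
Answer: I*√11304695537 ≈ 1.0632e+5*I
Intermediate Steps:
x = -11304694720 (x = -296680*38104 = -11304694720)
B(D) = -2 - 5*D (B(D) = -2 + D*(-4 - 1) = -2 + D*(-5) = -2 - 5*D)
√(x + B(251 - 1*88)) = √(-11304694720 + (-2 - 5*(251 - 1*88))) = √(-11304694720 + (-2 - 5*(251 - 88))) = √(-11304694720 + (-2 - 5*163)) = √(-11304694720 + (-2 - 815)) = √(-11304694720 - 817) = √(-11304695537) = I*√11304695537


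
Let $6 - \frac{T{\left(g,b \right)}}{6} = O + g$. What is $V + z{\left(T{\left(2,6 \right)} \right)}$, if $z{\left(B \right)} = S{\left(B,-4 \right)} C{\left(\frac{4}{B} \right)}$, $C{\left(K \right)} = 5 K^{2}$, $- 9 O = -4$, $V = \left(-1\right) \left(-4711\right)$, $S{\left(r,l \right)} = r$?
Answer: $\frac{18859}{4} \approx 4714.8$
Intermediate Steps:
$V = 4711$
$O = \frac{4}{9}$ ($O = \left(- \frac{1}{9}\right) \left(-4\right) = \frac{4}{9} \approx 0.44444$)
$T{\left(g,b \right)} = \frac{100}{3} - 6 g$ ($T{\left(g,b \right)} = 36 - 6 \left(\frac{4}{9} + g\right) = 36 - \left(\frac{8}{3} + 6 g\right) = \frac{100}{3} - 6 g$)
$z{\left(B \right)} = \frac{80}{B}$ ($z{\left(B \right)} = B 5 \left(\frac{4}{B}\right)^{2} = B 5 \frac{16}{B^{2}} = B \frac{80}{B^{2}} = \frac{80}{B}$)
$V + z{\left(T{\left(2,6 \right)} \right)} = 4711 + \frac{80}{\frac{100}{3} - 12} = 4711 + \frac{80}{\frac{64}{3}} = 4711 + 80 \cdot \frac{3}{64} = 4711 + \frac{15}{4} = \frac{18859}{4}$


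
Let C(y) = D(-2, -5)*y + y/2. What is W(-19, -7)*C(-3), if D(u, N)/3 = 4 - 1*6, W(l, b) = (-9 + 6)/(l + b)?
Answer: 99/52 ≈ 1.9038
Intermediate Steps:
W(l, b) = -3/(b + l)
D(u, N) = -6 (D(u, N) = 3*(4 - 1*6) = 3*(4 - 6) = 3*(-2) = -6)
C(y) = -11*y/2 (C(y) = -6*y + y/2 = -11*y/2)
W(-19, -7)*C(-3) = (-3/(-7 - 19))*(-11/2*(-3)) = -3/(-26)*(33/2) = -3*(-1/26)*(33/2) = (3/26)*(33/2) = 99/52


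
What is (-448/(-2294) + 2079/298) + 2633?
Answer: 902426563/341806 ≈ 2640.2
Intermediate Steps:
(-448/(-2294) + 2079/298) + 2633 = (-448*(-1/2294) + 2079*(1/298)) + 2633 = (224/1147 + 2079/298) + 2633 = 2451365/341806 + 2633 = 902426563/341806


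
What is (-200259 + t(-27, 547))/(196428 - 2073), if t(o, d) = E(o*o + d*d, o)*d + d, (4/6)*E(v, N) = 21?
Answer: -364963/388710 ≈ -0.93891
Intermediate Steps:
E(v, N) = 63/2 (E(v, N) = (3/2)*21 = 63/2)
t(o, d) = 65*d/2 (t(o, d) = 63*d/2 + d = 65*d/2)
(-200259 + t(-27, 547))/(196428 - 2073) = (-200259 + (65/2)*547)/(196428 - 2073) = (-200259 + 35555/2)/194355 = -364963/2*1/194355 = -364963/388710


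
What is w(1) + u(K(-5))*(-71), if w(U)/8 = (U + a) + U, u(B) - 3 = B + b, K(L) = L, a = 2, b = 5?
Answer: -181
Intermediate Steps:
u(B) = 8 + B (u(B) = 3 + (B + 5) = 3 + (5 + B) = 8 + B)
w(U) = 16 + 16*U (w(U) = 8*((U + 2) + U) = 8*((2 + U) + U) = 8*(2 + 2*U) = 16 + 16*U)
w(1) + u(K(-5))*(-71) = (16 + 16*1) + (8 - 5)*(-71) = (16 + 16) + 3*(-71) = 32 - 213 = -181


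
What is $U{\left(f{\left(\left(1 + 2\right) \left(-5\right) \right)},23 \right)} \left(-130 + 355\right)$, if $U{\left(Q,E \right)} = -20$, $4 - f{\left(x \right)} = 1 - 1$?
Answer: $-4500$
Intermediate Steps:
$f{\left(x \right)} = 4$ ($f{\left(x \right)} = 4 - \left(1 - 1\right) = 4 - 0 = 4 + 0 = 4$)
$U{\left(f{\left(\left(1 + 2\right) \left(-5\right) \right)},23 \right)} \left(-130 + 355\right) = - 20 \left(-130 + 355\right) = \left(-20\right) 225 = -4500$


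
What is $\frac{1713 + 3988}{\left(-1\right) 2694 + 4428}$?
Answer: $\frac{5701}{1734} \approx 3.2878$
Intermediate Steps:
$\frac{1713 + 3988}{\left(-1\right) 2694 + 4428} = \frac{5701}{-2694 + 4428} = \frac{5701}{1734}$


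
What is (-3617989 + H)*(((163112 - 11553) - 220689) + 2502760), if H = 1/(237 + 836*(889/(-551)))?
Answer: -283894668029342280/32243 ≈ -8.8049e+12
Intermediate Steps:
H = -29/32243 (H = 1/(237 + 836*(889*(-1/551))) = 1/(237 + 836*(-889/551)) = 1/(237 - 39116/29) = 1/(-32243/29) = -29/32243 ≈ -0.00089942)
(-3617989 + H)*(((163112 - 11553) - 220689) + 2502760) = (-3617989 - 29/32243)*(((163112 - 11553) - 220689) + 2502760) = -116654819356*((151559 - 220689) + 2502760)/32243 = -116654819356*(-69130 + 2502760)/32243 = -116654819356/32243*2433630 = -283894668029342280/32243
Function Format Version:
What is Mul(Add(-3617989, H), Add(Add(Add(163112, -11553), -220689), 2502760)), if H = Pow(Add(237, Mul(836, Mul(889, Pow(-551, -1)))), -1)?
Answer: Rational(-283894668029342280, 32243) ≈ -8.8049e+12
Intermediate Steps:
H = Rational(-29, 32243) (H = Pow(Add(237, Mul(836, Mul(889, Rational(-1, 551)))), -1) = Pow(Add(237, Mul(836, Rational(-889, 551))), -1) = Pow(Add(237, Rational(-39116, 29)), -1) = Pow(Rational(-32243, 29), -1) = Rational(-29, 32243) ≈ -0.00089942)
Mul(Add(-3617989, H), Add(Add(Add(163112, -11553), -220689), 2502760)) = Mul(Add(-3617989, Rational(-29, 32243)), Add(Add(Add(163112, -11553), -220689), 2502760)) = Mul(Rational(-116654819356, 32243), Add(Add(151559, -220689), 2502760)) = Mul(Rational(-116654819356, 32243), Add(-69130, 2502760)) = Mul(Rational(-116654819356, 32243), 2433630) = Rational(-283894668029342280, 32243)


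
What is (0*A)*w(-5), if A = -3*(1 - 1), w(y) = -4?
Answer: 0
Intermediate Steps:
A = 0 (A = -3*0 = 0)
(0*A)*w(-5) = (0*0)*(-4) = 0*(-4) = 0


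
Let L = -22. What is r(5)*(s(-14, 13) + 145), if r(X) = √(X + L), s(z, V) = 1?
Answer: 146*I*√17 ≈ 601.97*I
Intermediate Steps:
r(X) = √(-22 + X) (r(X) = √(X - 22) = √(-22 + X))
r(5)*(s(-14, 13) + 145) = √(-22 + 5)*(1 + 145) = √(-17)*146 = (I*√17)*146 = 146*I*√17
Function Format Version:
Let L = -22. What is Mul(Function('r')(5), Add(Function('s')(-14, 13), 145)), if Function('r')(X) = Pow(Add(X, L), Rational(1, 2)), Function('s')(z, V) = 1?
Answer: Mul(146, I, Pow(17, Rational(1, 2))) ≈ Mul(601.97, I)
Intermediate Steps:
Function('r')(X) = Pow(Add(-22, X), Rational(1, 2)) (Function('r')(X) = Pow(Add(X, -22), Rational(1, 2)) = Pow(Add(-22, X), Rational(1, 2)))
Mul(Function('r')(5), Add(Function('s')(-14, 13), 145)) = Mul(Pow(Add(-22, 5), Rational(1, 2)), Add(1, 145)) = Mul(Pow(-17, Rational(1, 2)), 146) = Mul(Mul(I, Pow(17, Rational(1, 2))), 146) = Mul(146, I, Pow(17, Rational(1, 2)))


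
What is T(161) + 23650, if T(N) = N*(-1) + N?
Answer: 23650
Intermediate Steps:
T(N) = 0 (T(N) = -N + N = 0)
T(161) + 23650 = 0 + 23650 = 23650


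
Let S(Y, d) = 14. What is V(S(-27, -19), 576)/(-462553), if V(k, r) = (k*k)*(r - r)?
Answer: 0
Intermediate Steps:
V(k, r) = 0 (V(k, r) = k²*0 = 0)
V(S(-27, -19), 576)/(-462553) = 0/(-462553) = 0*(-1/462553) = 0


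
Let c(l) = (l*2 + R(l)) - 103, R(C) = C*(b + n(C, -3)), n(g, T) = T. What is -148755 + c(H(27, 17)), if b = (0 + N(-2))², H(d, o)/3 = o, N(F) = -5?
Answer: -147634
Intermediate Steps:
H(d, o) = 3*o
b = 25 (b = (0 - 5)² = (-5)² = 25)
R(C) = 22*C (R(C) = C*(25 - 3) = C*22 = 22*C)
c(l) = -103 + 24*l (c(l) = (l*2 + 22*l) - 103 = (2*l + 22*l) - 103 = 24*l - 103 = -103 + 24*l)
-148755 + c(H(27, 17)) = -148755 + (-103 + 24*(3*17)) = -148755 + (-103 + 24*51) = -148755 + (-103 + 1224) = -148755 + 1121 = -147634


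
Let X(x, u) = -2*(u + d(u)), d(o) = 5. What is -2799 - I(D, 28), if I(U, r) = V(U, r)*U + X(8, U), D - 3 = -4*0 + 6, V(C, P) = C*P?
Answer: -5039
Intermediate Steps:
D = 9 (D = 3 + (-4*0 + 6) = 3 + (0 + 6) = 3 + 6 = 9)
X(x, u) = -10 - 2*u (X(x, u) = -2*(u + 5) = -2*(5 + u) = -10 - 2*u)
I(U, r) = -10 - 2*U + r*U² (I(U, r) = (U*r)*U + (-10 - 2*U) = r*U² + (-10 - 2*U) = -10 - 2*U + r*U²)
-2799 - I(D, 28) = -2799 - (-10 - 2*9 + 28*9²) = -2799 - (-10 - 18 + 28*81) = -2799 - (-10 - 18 + 2268) = -2799 - 1*2240 = -2799 - 2240 = -5039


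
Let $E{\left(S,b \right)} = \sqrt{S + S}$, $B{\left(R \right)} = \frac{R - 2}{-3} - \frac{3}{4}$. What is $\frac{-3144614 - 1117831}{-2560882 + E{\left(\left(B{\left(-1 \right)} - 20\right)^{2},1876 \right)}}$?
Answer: $\frac{87324949411920}{52464932937151} + \frac{673466310 \sqrt{2}}{52464932937151} \approx 1.6645$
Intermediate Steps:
$B{\left(R \right)} = - \frac{1}{12} - \frac{R}{3}$ ($B{\left(R \right)} = \left(-2 + R\right) \left(- \frac{1}{3}\right) - \frac{3}{4} = \left(\frac{2}{3} - \frac{R}{3}\right) - \frac{3}{4} = - \frac{1}{12} - \frac{R}{3}$)
$E{\left(S,b \right)} = \sqrt{2} \sqrt{S}$ ($E{\left(S,b \right)} = \sqrt{2 S} = \sqrt{2} \sqrt{S}$)
$\frac{-3144614 - 1117831}{-2560882 + E{\left(\left(B{\left(-1 \right)} - 20\right)^{2},1876 \right)}} = \frac{-3144614 - 1117831}{-2560882 + \sqrt{2} \sqrt{\left(\left(- \frac{1}{12} - - \frac{1}{3}\right) - 20\right)^{2}}} = - \frac{4262445}{-2560882 + \sqrt{2} \sqrt{\left(\left(- \frac{1}{12} + \frac{1}{3}\right) - 20\right)^{2}}} = - \frac{4262445}{-2560882 + \sqrt{2} \sqrt{\left(\frac{1}{4} - 20\right)^{2}}} = - \frac{4262445}{-2560882 + \sqrt{2} \sqrt{\left(- \frac{79}{4}\right)^{2}}} = - \frac{4262445}{-2560882 + \sqrt{2} \sqrt{\frac{6241}{16}}} = - \frac{4262445}{-2560882 + \sqrt{2} \cdot \frac{79}{4}} = - \frac{4262445}{-2560882 + \frac{79 \sqrt{2}}{4}}$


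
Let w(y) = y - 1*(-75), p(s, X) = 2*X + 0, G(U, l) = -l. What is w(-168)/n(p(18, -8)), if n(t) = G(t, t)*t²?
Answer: -93/4096 ≈ -0.022705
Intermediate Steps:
p(s, X) = 2*X
w(y) = 75 + y (w(y) = y + 75 = 75 + y)
n(t) = -t³ (n(t) = (-t)*t² = -t³)
w(-168)/n(p(18, -8)) = (75 - 168)/((-(2*(-8))³)) = -93/((-1*(-16)³)) = -93/((-1*(-4096))) = -93/4096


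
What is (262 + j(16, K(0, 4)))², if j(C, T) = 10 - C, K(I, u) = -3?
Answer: 65536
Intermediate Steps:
(262 + j(16, K(0, 4)))² = (262 + (10 - 1*16))² = (262 + (10 - 16))² = (262 - 6)² = 256² = 65536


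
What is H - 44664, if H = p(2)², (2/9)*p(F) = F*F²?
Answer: -43368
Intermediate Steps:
p(F) = 9*F³/2 (p(F) = 9*(F*F²)/2 = 9*F³/2)
H = 1296 (H = ((9/2)*2³)² = ((9/2)*8)² = 36² = 1296)
H - 44664 = 1296 - 44664 = -43368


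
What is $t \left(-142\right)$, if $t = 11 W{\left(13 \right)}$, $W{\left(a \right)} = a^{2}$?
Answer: $-263978$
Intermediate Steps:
$t = 1859$ ($t = 11 \cdot 13^{2} = 11 \cdot 169 = 1859$)
$t \left(-142\right) = 1859 \left(-142\right) = -263978$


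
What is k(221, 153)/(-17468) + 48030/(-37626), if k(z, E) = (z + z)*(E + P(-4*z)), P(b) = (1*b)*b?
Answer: -1083294794289/54770914 ≈ -19779.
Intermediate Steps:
P(b) = b² (P(b) = b*b = b²)
k(z, E) = 2*z*(E + 16*z²) (k(z, E) = (z + z)*(E + (-4*z)²) = (2*z)*(E + 16*z²) = 2*z*(E + 16*z²))
k(221, 153)/(-17468) + 48030/(-37626) = (2*221*(153 + 16*221²))/(-17468) + 48030/(-37626) = (2*221*(153 + 16*48841))*(-1/17468) + 48030*(-1/37626) = (2*221*(153 + 781456))*(-1/17468) - 8005/6271 = (2*221*781609)*(-1/17468) - 8005/6271 = 345471178*(-1/17468) - 8005/6271 = -172735589/8734 - 8005/6271 = -1083294794289/54770914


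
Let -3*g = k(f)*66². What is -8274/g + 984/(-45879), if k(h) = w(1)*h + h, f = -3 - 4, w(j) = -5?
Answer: 65737/361064 ≈ 0.18206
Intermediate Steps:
f = -7
k(h) = -4*h (k(h) = -5*h + h = -4*h)
g = -40656 (g = -(-4*(-7))*66²/3 = -28*4356/3 = -⅓*121968 = -40656)
-8274/g + 984/(-45879) = -8274/(-40656) + 984/(-45879) = -8274*(-1/40656) + 984*(-1/45879) = 197/968 - 8/373 = 65737/361064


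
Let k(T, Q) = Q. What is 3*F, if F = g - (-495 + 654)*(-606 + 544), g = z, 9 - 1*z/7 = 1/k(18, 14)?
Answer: 59523/2 ≈ 29762.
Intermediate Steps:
z = 125/2 (z = 63 - 7/14 = 63 - 7*1/14 = 63 - 1/2 = 125/2 ≈ 62.500)
g = 125/2 ≈ 62.500
F = 19841/2 (F = 125/2 - (-495 + 654)*(-606 + 544) = 125/2 - 159*(-62) = 125/2 - 1*(-9858) = 125/2 + 9858 = 19841/2 ≈ 9920.5)
3*F = 3*(19841/2) = 59523/2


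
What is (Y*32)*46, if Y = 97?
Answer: 142784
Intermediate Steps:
(Y*32)*46 = (97*32)*46 = 3104*46 = 142784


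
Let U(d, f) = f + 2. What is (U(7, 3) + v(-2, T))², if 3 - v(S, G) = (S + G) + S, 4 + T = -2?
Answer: 324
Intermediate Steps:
T = -6 (T = -4 - 2 = -6)
U(d, f) = 2 + f
v(S, G) = 3 - G - 2*S (v(S, G) = 3 - ((S + G) + S) = 3 - ((G + S) + S) = 3 - (G + 2*S) = 3 + (-G - 2*S) = 3 - G - 2*S)
(U(7, 3) + v(-2, T))² = ((2 + 3) + (3 - 1*(-6) - 2*(-2)))² = (5 + (3 + 6 + 4))² = (5 + 13)² = 18² = 324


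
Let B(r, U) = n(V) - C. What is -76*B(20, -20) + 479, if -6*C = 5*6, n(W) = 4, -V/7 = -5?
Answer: -205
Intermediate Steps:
V = 35 (V = -7*(-5) = 35)
C = -5 (C = -5*6/6 = -⅙*30 = -5)
B(r, U) = 9 (B(r, U) = 4 - 1*(-5) = 4 + 5 = 9)
-76*B(20, -20) + 479 = -76*9 + 479 = -684 + 479 = -205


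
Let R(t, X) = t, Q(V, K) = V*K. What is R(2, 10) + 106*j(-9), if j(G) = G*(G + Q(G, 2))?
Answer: 25760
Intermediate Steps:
Q(V, K) = K*V
j(G) = 3*G² (j(G) = G*(G + 2*G) = G*(3*G) = 3*G²)
R(2, 10) + 106*j(-9) = 2 + 106*(3*(-9)²) = 2 + 106*(3*81) = 2 + 106*243 = 2 + 25758 = 25760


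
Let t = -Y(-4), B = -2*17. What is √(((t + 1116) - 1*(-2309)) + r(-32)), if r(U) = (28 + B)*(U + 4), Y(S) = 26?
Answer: √3567 ≈ 59.724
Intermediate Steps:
B = -34
t = -26 (t = -1*26 = -26)
r(U) = -24 - 6*U (r(U) = (28 - 34)*(U + 4) = -6*(4 + U) = -24 - 6*U)
√(((t + 1116) - 1*(-2309)) + r(-32)) = √(((-26 + 1116) - 1*(-2309)) + (-24 - 6*(-32))) = √((1090 + 2309) + (-24 + 192)) = √(3399 + 168) = √3567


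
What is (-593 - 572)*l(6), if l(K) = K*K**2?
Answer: -251640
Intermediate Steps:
l(K) = K**3
(-593 - 572)*l(6) = (-593 - 572)*6**3 = -1165*216 = -251640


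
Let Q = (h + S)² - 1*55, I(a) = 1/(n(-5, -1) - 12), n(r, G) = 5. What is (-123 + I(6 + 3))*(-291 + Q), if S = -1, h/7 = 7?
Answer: -1687796/7 ≈ -2.4111e+5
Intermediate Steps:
h = 49 (h = 7*7 = 49)
I(a) = -⅐ (I(a) = 1/(5 - 12) = 1/(-7) = -⅐)
Q = 2249 (Q = (49 - 1)² - 1*55 = 48² - 55 = 2304 - 55 = 2249)
(-123 + I(6 + 3))*(-291 + Q) = (-123 - ⅐)*(-291 + 2249) = -862/7*1958 = -1687796/7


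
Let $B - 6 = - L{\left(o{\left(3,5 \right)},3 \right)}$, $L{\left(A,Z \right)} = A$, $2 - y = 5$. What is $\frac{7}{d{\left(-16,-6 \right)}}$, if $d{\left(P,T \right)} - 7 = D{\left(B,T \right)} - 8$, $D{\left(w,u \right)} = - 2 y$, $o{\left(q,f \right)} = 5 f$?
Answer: $\frac{7}{5} \approx 1.4$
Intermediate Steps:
$y = -3$ ($y = 2 - 5 = -3$)
$B = -19$ ($B = 6 - 5 \cdot 5 = 6 - 25 = -19$)
$D{\left(w,u \right)} = 6$ ($D{\left(w,u \right)} = \left(-2\right) \left(-3\right) = 6$)
$d{\left(P,T \right)} = 5$ ($d{\left(P,T \right)} = 7 + \left(6 - 8\right) = 7 - 2 = 5$)
$\frac{7}{d{\left(-16,-6 \right)}} = \frac{7}{5}$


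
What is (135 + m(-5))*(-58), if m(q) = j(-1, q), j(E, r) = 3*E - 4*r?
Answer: -8816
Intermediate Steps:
j(E, r) = -4*r + 3*E
m(q) = -3 - 4*q (m(q) = -4*q + 3*(-1) = -4*q - 3 = -3 - 4*q)
(135 + m(-5))*(-58) = (135 + (-3 - 4*(-5)))*(-58) = (135 + (-3 + 20))*(-58) = (135 + 17)*(-58) = 152*(-58) = -8816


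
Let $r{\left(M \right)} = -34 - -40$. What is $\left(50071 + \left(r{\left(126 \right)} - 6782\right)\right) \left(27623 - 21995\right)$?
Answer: $243664260$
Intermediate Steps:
$r{\left(M \right)} = 6$ ($r{\left(M \right)} = -34 + 40 = 6$)
$\left(50071 + \left(r{\left(126 \right)} - 6782\right)\right) \left(27623 - 21995\right) = \left(50071 + \left(6 - 6782\right)\right) \left(27623 - 21995\right) = \left(50071 - 6776\right) 5628 = 43295 \cdot 5628 = 243664260$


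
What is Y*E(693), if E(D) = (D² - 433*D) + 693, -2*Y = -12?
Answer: 1085238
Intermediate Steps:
Y = 6 (Y = -½*(-12) = 6)
E(D) = 693 + D² - 433*D
Y*E(693) = 6*(693 + 693² - 433*693) = 6*(693 + 480249 - 300069) = 6*180873 = 1085238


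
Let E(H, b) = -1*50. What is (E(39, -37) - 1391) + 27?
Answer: -1414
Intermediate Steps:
E(H, b) = -50
(E(39, -37) - 1391) + 27 = (-50 - 1391) + 27 = -1441 + 27 = -1414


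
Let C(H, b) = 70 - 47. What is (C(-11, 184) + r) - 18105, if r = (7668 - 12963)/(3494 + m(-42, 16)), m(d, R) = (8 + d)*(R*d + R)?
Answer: -466484731/25798 ≈ -18082.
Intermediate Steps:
C(H, b) = 23
m(d, R) = (8 + d)*(R + R*d)
r = -5295/25798 (r = (7668 - 12963)/(3494 + 16*(8 + (-42)² + 9*(-42))) = -5295/(3494 + 16*(8 + 1764 - 378)) = -5295/(3494 + 16*1394) = -5295/(3494 + 22304) = -5295/25798 ≈ -0.20525)
(C(-11, 184) + r) - 18105 = (23 - 5295/25798) - 18105 = 588059/25798 - 18105 = -466484731/25798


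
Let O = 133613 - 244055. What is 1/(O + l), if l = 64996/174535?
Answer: -174535/19275929474 ≈ -9.0546e-6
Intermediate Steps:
O = -110442
l = 64996/174535 (l = 64996*(1/174535) = 64996/174535 ≈ 0.37240)
1/(O + l) = 1/(-110442 + 64996/174535) = 1/(-19275929474/174535) = -174535/19275929474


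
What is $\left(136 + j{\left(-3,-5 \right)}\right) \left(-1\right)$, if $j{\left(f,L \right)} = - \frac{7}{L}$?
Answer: $- \frac{687}{5} \approx -137.4$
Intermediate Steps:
$\left(136 + j{\left(-3,-5 \right)}\right) \left(-1\right) = \left(136 - \frac{7}{-5}\right) \left(-1\right) = \left(136 - - \frac{7}{5}\right) \left(-1\right) = \left(136 + \frac{7}{5}\right) \left(-1\right) = \frac{687}{5} \left(-1\right) = - \frac{687}{5}$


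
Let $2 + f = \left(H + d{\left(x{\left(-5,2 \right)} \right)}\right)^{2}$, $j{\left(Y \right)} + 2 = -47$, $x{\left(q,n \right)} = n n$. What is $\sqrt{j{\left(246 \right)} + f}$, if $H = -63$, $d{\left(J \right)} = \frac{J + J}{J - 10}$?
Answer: $\frac{\sqrt{36790}}{3} \approx 63.936$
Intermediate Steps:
$x{\left(q,n \right)} = n^{2}$
$j{\left(Y \right)} = -49$ ($j{\left(Y \right)} = -2 - 47 = -49$)
$d{\left(J \right)} = \frac{2 J}{-10 + J}$
$f = \frac{37231}{9}$ ($f = -2 + \left(-63 + \frac{2 \cdot 2^{2}}{-10 + 2^{2}}\right)^{2} = -2 + \left(-63 + 2 \cdot 4 \frac{1}{-10 + 4}\right)^{2} = -2 + \left(-63 + 2 \cdot 4 \frac{1}{-6}\right)^{2} = -2 + \left(-63 + 2 \cdot 4 \left(- \frac{1}{6}\right)\right)^{2} = -2 + \left(-63 - \frac{4}{3}\right)^{2} = -2 + \left(- \frac{193}{3}\right)^{2} = -2 + \frac{37249}{9} = \frac{37231}{9} \approx 4136.8$)
$\sqrt{j{\left(246 \right)} + f} = \sqrt{-49 + \frac{37231}{9}} = \sqrt{\frac{36790}{9}} = \frac{\sqrt{36790}}{3}$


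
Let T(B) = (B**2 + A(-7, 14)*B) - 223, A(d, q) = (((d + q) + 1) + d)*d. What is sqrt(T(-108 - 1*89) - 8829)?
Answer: 4*sqrt(1946) ≈ 176.45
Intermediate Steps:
A(d, q) = d*(1 + q + 2*d) (A(d, q) = ((1 + d + q) + d)*d = (1 + q + 2*d)*d = d*(1 + q + 2*d))
T(B) = -223 + B**2 - 7*B (T(B) = (B**2 + (-7*(1 + 14 + 2*(-7)))*B) - 223 = (B**2 + (-7*(1 + 14 - 14))*B) - 223 = (B**2 + (-7*1)*B) - 223 = (B**2 - 7*B) - 223 = -223 + B**2 - 7*B)
sqrt(T(-108 - 1*89) - 8829) = sqrt((-223 + (-108 - 1*89)**2 - 7*(-108 - 1*89)) - 8829) = sqrt((-223 + (-108 - 89)**2 - 7*(-108 - 89)) - 8829) = sqrt((-223 + (-197)**2 - 7*(-197)) - 8829) = sqrt((-223 + 38809 + 1379) - 8829) = sqrt(39965 - 8829) = sqrt(31136) = 4*sqrt(1946)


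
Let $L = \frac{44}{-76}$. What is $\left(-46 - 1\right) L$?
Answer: $\frac{517}{19} \approx 27.211$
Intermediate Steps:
$L = - \frac{11}{19}$ ($L = 44 \left(- \frac{1}{76}\right) = - \frac{11}{19} \approx -0.57895$)
$\left(-46 - 1\right) L = \left(-46 - 1\right) \left(- \frac{11}{19}\right) = \left(-47\right) \left(- \frac{11}{19}\right) = \frac{517}{19}$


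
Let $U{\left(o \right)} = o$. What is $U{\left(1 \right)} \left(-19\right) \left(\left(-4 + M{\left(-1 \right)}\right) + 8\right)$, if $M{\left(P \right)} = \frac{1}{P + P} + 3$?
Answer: $- \frac{247}{2} \approx -123.5$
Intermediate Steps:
$M{\left(P \right)} = 3 + \frac{1}{2 P}$ ($M{\left(P \right)} = \frac{1}{2 P} + 3 = 3 + \frac{1}{2 P}$)
$U{\left(1 \right)} \left(-19\right) \left(\left(-4 + M{\left(-1 \right)}\right) + 8\right) = 1 \left(-19\right) \left(\left(-4 + \left(3 + \frac{1}{2 \left(-1\right)}\right)\right) + 8\right) = - 19 \left(\left(-4 + \left(3 + \frac{1}{2} \left(-1\right)\right)\right) + 8\right) = - 19 \left(\left(-4 + \left(3 - \frac{1}{2}\right)\right) + 8\right) = - 19 \left(\left(-4 + \frac{5}{2}\right) + 8\right) = - 19 \left(- \frac{3}{2} + 8\right) = \left(-19\right) \frac{13}{2} = - \frac{247}{2}$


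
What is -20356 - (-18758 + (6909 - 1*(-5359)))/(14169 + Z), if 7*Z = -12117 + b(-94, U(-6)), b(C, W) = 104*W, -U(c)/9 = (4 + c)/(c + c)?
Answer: -176909453/8691 ≈ -20355.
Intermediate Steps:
U(c) = -9*(4 + c)/(2*c) (U(c) = -9*(4 + c)/(c + c) = -9*(4 + c)/(2*c))
Z = -12273/7 (Z = (-12117 + 104*(-9/2 - 18/(-6)))/7 = (-12117 + 104*(-9/2 - 18*(-1/6)))/7 = (-12117 + 104*(-9/2 + 3))/7 = (-12117 + 104*(-3/2))/7 = (-12117 - 156)/7 = (1/7)*(-12273) = -12273/7 ≈ -1753.3)
-20356 - (-18758 + (6909 - 1*(-5359)))/(14169 + Z) = -20356 - (-18758 + (6909 - 1*(-5359)))/(14169 - 12273/7) = -20356 - (-18758 + (6909 + 5359))/86910/7 = -20356 - (-18758 + 12268)*7/86910 = -20356 - (-6490)*7/86910 = -20356 - 1*(-4543/8691) = -20356 + 4543/8691 = -176909453/8691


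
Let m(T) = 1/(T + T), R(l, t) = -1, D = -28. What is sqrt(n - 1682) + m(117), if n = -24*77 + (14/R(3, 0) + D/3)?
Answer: 1/234 + 2*I*sqrt(7995)/3 ≈ 0.0042735 + 59.61*I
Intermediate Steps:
m(T) = 1/(2*T)
n = -5614/3 (n = -24*77 + (14/(-1) - 28/3) = -1848 + (14*(-1) - 28*1/3) = -1848 + (-14 - 28/3) = -1848 - 70/3 = -5614/3 ≈ -1871.3)
sqrt(n - 1682) + m(117) = sqrt(-5614/3 - 1682) + (1/2)/117 = sqrt(-10660/3) + (1/2)*(1/117) = 2*I*sqrt(7995)/3 + 1/234 = 1/234 + 2*I*sqrt(7995)/3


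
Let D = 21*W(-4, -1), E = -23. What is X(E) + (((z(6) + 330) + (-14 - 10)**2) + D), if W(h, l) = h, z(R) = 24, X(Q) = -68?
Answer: 778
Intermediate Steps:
D = -84 (D = 21*(-4) = -84)
X(E) + (((z(6) + 330) + (-14 - 10)**2) + D) = -68 + (((24 + 330) + (-14 - 10)**2) - 84) = -68 + ((354 + (-24)**2) - 84) = -68 + ((354 + 576) - 84) = -68 + (930 - 84) = -68 + 846 = 778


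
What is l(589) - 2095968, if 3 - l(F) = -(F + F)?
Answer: -2094787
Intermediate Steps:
l(F) = 3 + 2*F (l(F) = 3 - (-1)*(F + F) = 3 - (-1)*2*F = 3 - (-2)*F = 3 + 2*F)
l(589) - 2095968 = (3 + 2*589) - 2095968 = (3 + 1178) - 2095968 = 1181 - 2095968 = -2094787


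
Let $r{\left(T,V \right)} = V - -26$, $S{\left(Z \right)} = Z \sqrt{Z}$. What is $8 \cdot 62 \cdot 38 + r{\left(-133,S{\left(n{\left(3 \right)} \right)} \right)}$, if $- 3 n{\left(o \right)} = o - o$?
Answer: $18874$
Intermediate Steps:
$n{\left(o \right)} = 0$ ($n{\left(o \right)} = - \frac{o - o}{3} = \left(- \frac{1}{3}\right) 0 = 0$)
$S{\left(Z \right)} = Z^{\frac{3}{2}}$
$r{\left(T,V \right)} = 26 + V$ ($r{\left(T,V \right)} = V + 26 = 26 + V$)
$8 \cdot 62 \cdot 38 + r{\left(-133,S{\left(n{\left(3 \right)} \right)} \right)} = 8 \cdot 62 \cdot 38 + \left(26 + 0^{\frac{3}{2}}\right) = 496 \cdot 38 + \left(26 + 0\right) = 18848 + 26 = 18874$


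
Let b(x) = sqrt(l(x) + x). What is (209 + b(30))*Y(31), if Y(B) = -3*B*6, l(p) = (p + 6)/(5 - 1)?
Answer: -116622 - 558*sqrt(39) ≈ -1.2011e+5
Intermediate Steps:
l(p) = 3/2 + p/4 (l(p) = (6 + p)/4 = (6 + p)*(1/4) = 3/2 + p/4)
Y(B) = -18*B
b(x) = sqrt(3/2 + 5*x/4) (b(x) = sqrt((3/2 + x/4) + x) = sqrt(3/2 + 5*x/4))
(209 + b(30))*Y(31) = (209 + sqrt(6 + 5*30)/2)*(-18*31) = (209 + sqrt(6 + 150)/2)*(-558) = (209 + sqrt(156)/2)*(-558) = (209 + (2*sqrt(39))/2)*(-558) = (209 + sqrt(39))*(-558) = -116622 - 558*sqrt(39)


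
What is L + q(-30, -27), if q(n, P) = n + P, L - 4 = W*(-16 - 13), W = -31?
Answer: 846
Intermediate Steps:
L = 903 (L = 4 - 31*(-16 - 13) = 4 - 31*(-29) = 4 + 899 = 903)
q(n, P) = P + n
L + q(-30, -27) = 903 + (-27 - 30) = 903 - 57 = 846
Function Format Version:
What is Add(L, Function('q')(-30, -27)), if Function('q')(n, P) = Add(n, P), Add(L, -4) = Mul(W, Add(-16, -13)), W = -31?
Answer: 846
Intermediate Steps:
L = 903 (L = Add(4, Mul(-31, Add(-16, -13))) = Add(4, Mul(-31, -29)) = Add(4, 899) = 903)
Function('q')(n, P) = Add(P, n)
Add(L, Function('q')(-30, -27)) = Add(903, Add(-27, -30)) = Add(903, -57) = 846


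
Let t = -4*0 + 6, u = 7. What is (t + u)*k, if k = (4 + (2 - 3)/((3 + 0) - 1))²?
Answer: 637/4 ≈ 159.25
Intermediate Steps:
t = 6 (t = 0 + 6 = 6)
k = 49/4 (k = (4 - 1/(3 - 1))² = (4 - 1/2)² = (4 - 1*½)² = (4 - ½)² = (7/2)² = 49/4 ≈ 12.250)
(t + u)*k = (6 + 7)*(49/4) = 13*(49/4) = 637/4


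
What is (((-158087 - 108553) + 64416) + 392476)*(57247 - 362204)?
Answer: -58018679164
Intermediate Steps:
(((-158087 - 108553) + 64416) + 392476)*(57247 - 362204) = ((-266640 + 64416) + 392476)*(-304957) = (-202224 + 392476)*(-304957) = 190252*(-304957) = -58018679164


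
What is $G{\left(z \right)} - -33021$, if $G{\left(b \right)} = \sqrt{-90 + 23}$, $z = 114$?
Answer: $33021 + i \sqrt{67} \approx 33021.0 + 8.1853 i$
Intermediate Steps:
$G{\left(b \right)} = i \sqrt{67}$ ($G{\left(b \right)} = \sqrt{-67} = i \sqrt{67}$)
$G{\left(z \right)} - -33021 = i \sqrt{67} - -33021 = i \sqrt{67} + 33021 = 33021 + i \sqrt{67}$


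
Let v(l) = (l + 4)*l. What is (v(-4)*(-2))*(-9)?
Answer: 0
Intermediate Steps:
v(l) = l*(4 + l) (v(l) = (4 + l)*l = l*(4 + l))
(v(-4)*(-2))*(-9) = (-4*(4 - 4)*(-2))*(-9) = (-4*0*(-2))*(-9) = (0*(-2))*(-9) = 0*(-9) = 0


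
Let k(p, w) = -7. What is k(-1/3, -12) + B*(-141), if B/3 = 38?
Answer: -16081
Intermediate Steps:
B = 114 (B = 3*38 = 114)
k(-1/3, -12) + B*(-141) = -7 + 114*(-141) = -7 - 16074 = -16081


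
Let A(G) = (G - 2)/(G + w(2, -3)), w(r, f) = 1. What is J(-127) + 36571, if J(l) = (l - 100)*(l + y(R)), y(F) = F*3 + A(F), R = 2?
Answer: 64038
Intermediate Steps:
A(G) = (-2 + G)/(1 + G) (A(G) = (G - 2)/(G + 1) = (-2 + G)/(1 + G))
y(F) = 3*F + (-2 + F)/(1 + F) (y(F) = F*3 + (-2 + F)/(1 + F) = 3*F + (-2 + F)/(1 + F))
J(l) = (-100 + l)*(6 + l) (J(l) = (l - 100)*(l + (-2 + 2 + 3*2*(1 + 2))/(1 + 2)) = (-100 + l)*(l + (-2 + 2 + 3*2*3)/3) = (-100 + l)*(l + (-2 + 2 + 18)/3) = (-100 + l)*(l + (1/3)*18) = (-100 + l)*(l + 6) = (-100 + l)*(6 + l))
J(-127) + 36571 = (-600 + (-127)**2 - 94*(-127)) + 36571 = (-600 + 16129 + 11938) + 36571 = 27467 + 36571 = 64038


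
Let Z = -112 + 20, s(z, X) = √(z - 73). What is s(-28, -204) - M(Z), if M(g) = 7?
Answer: -7 + I*√101 ≈ -7.0 + 10.05*I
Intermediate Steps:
s(z, X) = √(-73 + z)
Z = -92
s(-28, -204) - M(Z) = √(-73 - 28) - 1*7 = √(-101) - 7 = I*√101 - 7 = -7 + I*√101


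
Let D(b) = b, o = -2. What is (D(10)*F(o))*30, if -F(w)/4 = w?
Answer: 2400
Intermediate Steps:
F(w) = -4*w
(D(10)*F(o))*30 = (10*(-4*(-2)))*30 = (10*8)*30 = 80*30 = 2400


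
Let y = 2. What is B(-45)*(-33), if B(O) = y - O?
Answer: -1551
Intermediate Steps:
B(O) = 2 - O
B(-45)*(-33) = (2 - 1*(-45))*(-33) = (2 + 45)*(-33) = 47*(-33) = -1551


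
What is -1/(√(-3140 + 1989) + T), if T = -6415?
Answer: 6415/41153376 + I*√1151/41153376 ≈ 0.00015588 + 8.2439e-7*I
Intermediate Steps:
-1/(√(-3140 + 1989) + T) = -1/(√(-3140 + 1989) - 6415) = -1/(√(-1151) - 6415) = -1/(I*√1151 - 6415) = -1/(-6415 + I*√1151)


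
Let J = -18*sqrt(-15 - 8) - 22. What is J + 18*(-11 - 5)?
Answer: -310 - 18*I*sqrt(23) ≈ -310.0 - 86.325*I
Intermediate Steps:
J = -22 - 18*I*sqrt(23) (J = -18*I*sqrt(23) - 22 = -22 - 18*I*sqrt(23) ≈ -22.0 - 86.325*I)
J + 18*(-11 - 5) = (-22 - 18*I*sqrt(23)) + 18*(-11 - 5) = (-22 - 18*I*sqrt(23)) + 18*(-16) = (-22 - 18*I*sqrt(23)) - 288 = -310 - 18*I*sqrt(23)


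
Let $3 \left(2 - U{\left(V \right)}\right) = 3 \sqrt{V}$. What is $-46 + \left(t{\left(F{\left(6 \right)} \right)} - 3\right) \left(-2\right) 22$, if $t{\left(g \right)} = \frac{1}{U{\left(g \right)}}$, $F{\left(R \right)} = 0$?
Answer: $64$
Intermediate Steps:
$U{\left(V \right)} = 2 - \sqrt{V}$ ($U{\left(V \right)} = 2 - \frac{3 \sqrt{V}}{3} = 2 - \sqrt{V}$)
$t{\left(g \right)} = \frac{1}{2 - \sqrt{g}}$
$-46 + \left(t{\left(F{\left(6 \right)} \right)} - 3\right) \left(-2\right) 22 = -46 + \left(- \frac{1}{-2 + \sqrt{0}} - 3\right) \left(-2\right) 22 = -46 + \left(- \frac{1}{-2 + 0} - 3\right) \left(-2\right) 22 = -46 + \left(- \frac{1}{-2} - 3\right) \left(-2\right) 22 = -46 + \left(\left(-1\right) \left(- \frac{1}{2}\right) - 3\right) \left(-2\right) 22 = -46 + \left(\frac{1}{2} - 3\right) \left(-2\right) 22 = -46 + \left(- \frac{5}{2}\right) \left(-2\right) 22 = -46 + 5 \cdot 22 = -46 + 110 = 64$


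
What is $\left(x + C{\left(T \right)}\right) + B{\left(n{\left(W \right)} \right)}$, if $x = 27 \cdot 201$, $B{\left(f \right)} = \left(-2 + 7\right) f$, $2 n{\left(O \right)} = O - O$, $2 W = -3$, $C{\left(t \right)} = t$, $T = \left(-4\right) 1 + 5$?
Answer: $5428$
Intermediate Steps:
$T = 1$ ($T = -4 + 5 = 1$)
$W = - \frac{3}{2}$ ($W = \frac{1}{2} \left(-3\right) = - \frac{3}{2} \approx -1.5$)
$n{\left(O \right)} = 0$ ($n{\left(O \right)} = \frac{O - O}{2} = \frac{1}{2} \cdot 0 = 0$)
$B{\left(f \right)} = 5 f$
$x = 5427$
$\left(x + C{\left(T \right)}\right) + B{\left(n{\left(W \right)} \right)} = \left(5427 + 1\right) + 5 \cdot 0 = 5428 + 0 = 5428$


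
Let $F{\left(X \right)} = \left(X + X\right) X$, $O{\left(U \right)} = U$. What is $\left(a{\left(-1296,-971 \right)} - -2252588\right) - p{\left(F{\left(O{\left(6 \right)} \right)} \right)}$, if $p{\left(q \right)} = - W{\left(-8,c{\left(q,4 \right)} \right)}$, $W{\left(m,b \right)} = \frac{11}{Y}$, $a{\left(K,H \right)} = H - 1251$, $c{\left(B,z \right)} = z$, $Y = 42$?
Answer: $\frac{94515383}{42} \approx 2.2504 \cdot 10^{6}$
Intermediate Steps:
$a{\left(K,H \right)} = -1251 + H$
$F{\left(X \right)} = 2 X^{2}$ ($F{\left(X \right)} = 2 X X = 2 X^{2}$)
$W{\left(m,b \right)} = \frac{11}{42}$
$p{\left(q \right)} = - \frac{11}{42}$ ($p{\left(q \right)} = \left(-1\right) \frac{11}{42} = - \frac{11}{42}$)
$\left(a{\left(-1296,-971 \right)} - -2252588\right) - p{\left(F{\left(O{\left(6 \right)} \right)} \right)} = \left(\left(-1251 - 971\right) - -2252588\right) - - \frac{11}{42} = \left(-2222 + 2252588\right) + \frac{11}{42} = 2250366 + \frac{11}{42} = \frac{94515383}{42}$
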